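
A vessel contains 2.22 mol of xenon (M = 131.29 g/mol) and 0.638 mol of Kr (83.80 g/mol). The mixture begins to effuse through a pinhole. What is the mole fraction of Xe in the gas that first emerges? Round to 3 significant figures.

Each component's effusion rate ∝ (its partial pressure)·(1/√M) ∝ n_i/√M_i.
Mole fraction of Xe in the effusate = (n_Xe/√M_Xe) / (n_Xe/√M_Xe + n_Kr/√M_Kr)
= (2.22/√131.29) / (2.22/√131.29 + 0.638/√83.80) = 0.1937/(0.1937 + 0.06969) = 0.735.

0.735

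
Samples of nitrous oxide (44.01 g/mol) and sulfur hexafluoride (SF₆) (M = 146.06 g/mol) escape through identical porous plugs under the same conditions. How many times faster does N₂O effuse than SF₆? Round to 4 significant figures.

From Graham's law, rate_N₂O/rate_SF₆ = √(M_SF₆/M_N₂O) = √(146.06/44.01) = √3.319 = 1.822.

1.822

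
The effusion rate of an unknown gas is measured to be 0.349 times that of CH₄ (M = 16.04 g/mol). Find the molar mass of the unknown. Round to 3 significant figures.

Using Graham's law: rate_X/rate_CH₄ = √(M_CH₄/M_X).
0.349 = √(16.04/M_X)
M_X = 16.04 / 0.349² = 16.04 / 0.1218 = 132 g/mol

132 g/mol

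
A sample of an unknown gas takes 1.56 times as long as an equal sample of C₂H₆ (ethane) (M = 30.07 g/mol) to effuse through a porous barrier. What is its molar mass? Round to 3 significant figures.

Using Graham's law: t_X/t_C₂H₆ = √(M_X/M_C₂H₆).
1.56 = √(M_X/30.07)
M_X = 30.07 × 1.56² = 30.07 × 2.434 = 73.2 g/mol

73.2 g/mol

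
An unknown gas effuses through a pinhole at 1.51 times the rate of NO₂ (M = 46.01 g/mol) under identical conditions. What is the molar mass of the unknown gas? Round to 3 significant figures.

Since effusion rate ∝ 1/√M, rate_X/rate_NO₂ = √(M_NO₂/M_X).
1.51 = √(46.01/M_X)
M_X = 46.01 / 1.51² = 46.01 / 2.280 = 20.2 g/mol

20.2 g/mol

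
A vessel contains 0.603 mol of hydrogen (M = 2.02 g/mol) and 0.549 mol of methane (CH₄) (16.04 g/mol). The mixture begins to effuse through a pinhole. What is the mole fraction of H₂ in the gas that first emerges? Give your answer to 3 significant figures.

Each component's effusion rate ∝ (its partial pressure)·(1/√M) ∝ n_i/√M_i.
So x_H₂ in the escaping gas = (n_H₂/√M_H₂) / Σ(n_i/√M_i)
= (0.603/√2.02) / (0.603/√2.02 + 0.549/√16.04) = 0.4243/(0.4243 + 0.1371) = 0.756.

0.756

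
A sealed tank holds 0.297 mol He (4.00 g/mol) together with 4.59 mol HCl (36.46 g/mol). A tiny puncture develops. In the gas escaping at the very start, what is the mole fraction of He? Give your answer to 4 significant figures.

0.1634

Rate_i ∝ x_i/√M_i (Graham's law weighted by mole fraction), so the effusate composition follows n_i/√M_i.
Mole fraction of He in the effusate = (n_He/√M_He) / (n_He/√M_He + n_HCl/√M_HCl)
= (0.297/√4.00) / (0.297/√4.00 + 4.59/√36.46) = 0.1485/(0.1485 + 0.7602) = 0.1634.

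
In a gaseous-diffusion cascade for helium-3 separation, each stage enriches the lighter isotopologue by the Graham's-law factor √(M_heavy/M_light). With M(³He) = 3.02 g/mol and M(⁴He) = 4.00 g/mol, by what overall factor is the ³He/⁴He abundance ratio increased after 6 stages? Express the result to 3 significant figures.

After 6 stages the ratio has grown by (√(4.00/3.02))^6 = (4.00/3.02)^(6/2).
= 1.32450^3 = 2.32.

2.32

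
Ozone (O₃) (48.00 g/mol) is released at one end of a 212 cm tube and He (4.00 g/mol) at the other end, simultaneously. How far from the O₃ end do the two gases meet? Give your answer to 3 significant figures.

47.5 cm

In equal time, each gas travels a distance ∝ its rate ∝ 1/√M, so d_O₃/d_He = √(M_He/M_O₃) = √(4.00/48.00) = 0.2887.
With d_O₃ + d_He = 212 cm, d_He = 212/(1 + 0.2887) = 164.5 cm.
d_O₃ = 212 − 164.5 = 47.5 cm.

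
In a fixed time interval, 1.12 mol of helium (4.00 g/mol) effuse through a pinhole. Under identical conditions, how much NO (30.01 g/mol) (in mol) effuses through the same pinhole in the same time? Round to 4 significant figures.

By Graham's law, rate_NO/rate_He = √(M_He/M_NO) = √(4.00/30.01) = √0.1333 = 0.3651.
So the amount for NO is 1.12 × 0.3651 = 0.4089 mol.

0.4089 mol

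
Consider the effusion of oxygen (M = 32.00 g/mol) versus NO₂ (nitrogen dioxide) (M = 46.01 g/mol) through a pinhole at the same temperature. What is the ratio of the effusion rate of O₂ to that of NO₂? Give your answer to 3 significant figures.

By Graham's law, rate_O₂/rate_NO₂ = √(M_NO₂/M_O₂) = √(46.01/32.00) = √1.438 = 1.20.

1.20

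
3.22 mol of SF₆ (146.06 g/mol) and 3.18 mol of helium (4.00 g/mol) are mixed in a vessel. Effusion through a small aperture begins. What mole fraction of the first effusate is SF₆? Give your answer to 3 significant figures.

Each component's effusion rate ∝ (its partial pressure)·(1/√M) ∝ n_i/√M_i.
Mole fraction of SF₆ in the effusate = (n_SF₆/√M_SF₆) / (n_SF₆/√M_SF₆ + n_He/√M_He)
= (3.22/√146.06) / (3.22/√146.06 + 3.18/√4.00) = 0.2664/(0.2664 + 1.590) = 0.144.

0.144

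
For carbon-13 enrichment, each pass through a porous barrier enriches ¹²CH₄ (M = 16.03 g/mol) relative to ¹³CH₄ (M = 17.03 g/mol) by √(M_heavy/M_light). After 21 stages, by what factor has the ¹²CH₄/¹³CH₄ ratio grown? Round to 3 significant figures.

1.89

Overall factor = α^21 with α = √(17.03/16.03), i.e. (17.03/16.03)^(21/2).
= 1.06238^(21/2) = 1.89.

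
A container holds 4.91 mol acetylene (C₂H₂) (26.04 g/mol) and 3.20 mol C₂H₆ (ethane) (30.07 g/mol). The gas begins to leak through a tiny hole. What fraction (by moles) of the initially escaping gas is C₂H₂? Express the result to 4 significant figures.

Rate_i ∝ x_i/√M_i (Graham's law weighted by mole fraction), so the effusate composition follows n_i/√M_i.
So x_C₂H₂ in the escaping gas = (n_C₂H₂/√M_C₂H₂) / Σ(n_i/√M_i)
= (4.91/√26.04) / (4.91/√26.04 + 3.20/√30.07) = 0.9622/(0.9622 + 0.5836) = 0.6225.

0.6225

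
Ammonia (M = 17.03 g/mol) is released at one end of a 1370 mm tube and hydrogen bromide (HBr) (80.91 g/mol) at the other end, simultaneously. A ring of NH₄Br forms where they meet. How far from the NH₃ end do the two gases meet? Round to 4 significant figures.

Distances travelled in equal time are proportional to diffusion rates, so d_NH₃/d_HBr = √(M_HBr/M_NH₃) = √(80.91/17.03) = 2.180.
With d_NH₃ + d_HBr = 1370 mm, d_HBr = 1370/(1 + 2.180) = 430.9 mm.
d_NH₃ = 1370 − 430.9 = 939.1 mm.

939.1 mm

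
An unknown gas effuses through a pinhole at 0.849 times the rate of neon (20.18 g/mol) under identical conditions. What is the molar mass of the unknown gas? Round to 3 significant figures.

28.0 g/mol

From Graham's law, rate_X/rate_Ne = √(M_Ne/M_X).
0.849 = √(20.18/M_X)
M_X = 20.18 / 0.849² = 20.18 / 0.7208 = 28.0 g/mol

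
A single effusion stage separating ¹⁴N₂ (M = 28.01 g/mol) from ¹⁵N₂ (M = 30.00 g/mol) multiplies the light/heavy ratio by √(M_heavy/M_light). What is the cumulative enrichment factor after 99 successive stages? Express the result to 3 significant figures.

Overall factor = α^99 with α = √(30.00/28.01), i.e. (30.00/28.01)^(99/2).
= 1.07105^(99/2) = 29.9.

29.9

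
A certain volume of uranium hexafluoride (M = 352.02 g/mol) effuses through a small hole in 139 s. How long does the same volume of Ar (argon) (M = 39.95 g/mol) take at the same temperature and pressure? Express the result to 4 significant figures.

46.83 s

From Graham's law, t_Ar/t_UF₆ = √(M_Ar/M_UF₆) = √(39.95/352.02) = √0.1135 = 0.3369.
So the time for Ar is 139 × 0.3369 = 46.83 s.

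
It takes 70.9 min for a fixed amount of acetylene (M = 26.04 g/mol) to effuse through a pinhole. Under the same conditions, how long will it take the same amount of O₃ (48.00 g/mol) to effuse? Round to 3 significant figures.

96.3 min

Using Graham's law: t_O₃/t_C₂H₂ = √(M_O₃/M_C₂H₂) = √(48.00/26.04) = √1.843 = 1.358.
So the time for O₃ is 70.9 × 1.358 = 96.3 min.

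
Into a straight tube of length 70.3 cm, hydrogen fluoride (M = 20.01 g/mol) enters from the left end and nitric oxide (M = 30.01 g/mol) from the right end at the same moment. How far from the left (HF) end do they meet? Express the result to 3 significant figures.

38.7 cm

Graham's law gives d_HF/d_NO = rate_HF/rate_NO = √(M_NO/M_HF) = √(30.01/20.01) = 1.225.
With d_HF + d_NO = 70.3 cm, d_NO = 70.3/(1 + 1.225) = 31.60 cm.
d_HF = 70.3 − 31.60 = 38.7 cm.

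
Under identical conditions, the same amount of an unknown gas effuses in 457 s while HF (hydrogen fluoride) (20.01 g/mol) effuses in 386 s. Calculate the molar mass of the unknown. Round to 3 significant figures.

Graham's law gives t_X/t_HF = √(M_X/M_HF).
457/386 = 1.184 = √(M_X/20.01)
M_X = 20.01 × 1.184² = 20.01 × 1.402 = 28.0 g/mol

28.0 g/mol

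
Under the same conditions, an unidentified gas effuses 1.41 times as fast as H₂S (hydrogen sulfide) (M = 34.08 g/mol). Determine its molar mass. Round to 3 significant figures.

17.1 g/mol

By Graham's law, rate_X/rate_H₂S = √(M_H₂S/M_X).
1.41 = √(34.08/M_X)
M_X = 34.08 / 1.41² = 34.08 / 1.988 = 17.1 g/mol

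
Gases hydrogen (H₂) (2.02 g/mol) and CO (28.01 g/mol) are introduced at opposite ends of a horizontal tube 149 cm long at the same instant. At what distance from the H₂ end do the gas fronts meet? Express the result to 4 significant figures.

117.5 cm

Graham's law gives d_H₂/d_CO = rate_H₂/rate_CO = √(M_CO/M_H₂) = √(28.01/2.02) = 3.724.
With d_H₂ + d_CO = 149 cm, d_CO = 149/(1 + 3.724) = 31.54 cm.
d_H₂ = 149 − 31.54 = 117.5 cm.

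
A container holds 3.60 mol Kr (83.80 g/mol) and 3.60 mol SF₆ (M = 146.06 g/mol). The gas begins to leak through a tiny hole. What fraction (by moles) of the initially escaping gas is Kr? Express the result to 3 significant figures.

0.569

Each component's effusion rate ∝ (its partial pressure)·(1/√M) ∝ n_i/√M_i.
So x_Kr in the escaping gas = (n_Kr/√M_Kr) / Σ(n_i/√M_i)
= (3.60/√83.80) / (3.60/√83.80 + 3.60/√146.06) = 0.3933/(0.3933 + 0.2979) = 0.569.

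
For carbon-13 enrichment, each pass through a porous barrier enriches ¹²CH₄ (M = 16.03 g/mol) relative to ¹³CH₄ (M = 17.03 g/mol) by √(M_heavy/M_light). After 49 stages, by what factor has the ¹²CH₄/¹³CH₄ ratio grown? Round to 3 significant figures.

Each stage multiplies the ratio by α = √(17.03/16.03), so after 49 stages the overall factor is α^49 = (17.03/16.03)^(49/2).
= 1.06238^(49/2) = 4.40.

4.40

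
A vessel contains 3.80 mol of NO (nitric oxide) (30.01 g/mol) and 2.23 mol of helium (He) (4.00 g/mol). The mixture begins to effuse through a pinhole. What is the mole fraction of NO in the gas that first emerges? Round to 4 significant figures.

0.3835

Each component's effusion rate ∝ (its partial pressure)·(1/√M) ∝ n_i/√M_i.
x_NO(eff) = (n_NO/√M_NO) / (n_NO/√M_NO + n_He/√M_He)
= (3.80/√30.01) / (3.80/√30.01 + 2.23/√4.00) = 0.6937/(0.6937 + 1.115) = 0.3835.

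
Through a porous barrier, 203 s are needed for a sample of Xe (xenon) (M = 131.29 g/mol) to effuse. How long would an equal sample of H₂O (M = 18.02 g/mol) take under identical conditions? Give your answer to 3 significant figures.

Since effusion rate ∝ 1/√M, t_H₂O/t_Xe = √(M_H₂O/M_Xe) = √(18.02/131.29) = √0.1373 = 0.3705.
So the time for H₂O is 203 × 0.3705 = 75.2 s.

75.2 s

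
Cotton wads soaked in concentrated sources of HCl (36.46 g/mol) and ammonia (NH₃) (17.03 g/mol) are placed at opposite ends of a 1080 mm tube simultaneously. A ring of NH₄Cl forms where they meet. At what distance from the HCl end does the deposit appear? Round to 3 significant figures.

438 mm

In equal time, each gas travels a distance ∝ its rate ∝ 1/√M, so d_HCl/d_NH₃ = √(M_NH₃/M_HCl) = √(17.03/36.46) = 0.6834.
With d_HCl + d_NH₃ = 1080 mm, d_NH₃ = 1080/(1 + 0.6834) = 641.5 mm.
d_HCl = 1080 − 641.5 = 438 mm.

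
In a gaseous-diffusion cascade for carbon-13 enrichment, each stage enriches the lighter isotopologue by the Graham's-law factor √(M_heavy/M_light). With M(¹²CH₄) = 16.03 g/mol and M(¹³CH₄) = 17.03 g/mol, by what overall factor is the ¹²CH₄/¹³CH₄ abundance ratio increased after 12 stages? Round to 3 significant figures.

After 12 stages the ratio has grown by (√(17.03/16.03))^12 = (17.03/16.03)^(12/2).
= 1.06238^6 = 1.44.

1.44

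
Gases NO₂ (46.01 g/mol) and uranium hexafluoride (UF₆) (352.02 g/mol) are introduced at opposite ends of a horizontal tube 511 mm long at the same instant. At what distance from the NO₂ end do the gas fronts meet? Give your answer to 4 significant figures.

375.3 mm

Distances travelled in equal time are proportional to diffusion rates, so d_NO₂/d_UF₆ = √(M_UF₆/M_NO₂) = √(352.02/46.01) = 2.766.
With d_NO₂ + d_UF₆ = 511 mm, d_UF₆ = 511/(1 + 2.766) = 135.7 mm.
d_NO₂ = 511 − 135.7 = 375.3 mm.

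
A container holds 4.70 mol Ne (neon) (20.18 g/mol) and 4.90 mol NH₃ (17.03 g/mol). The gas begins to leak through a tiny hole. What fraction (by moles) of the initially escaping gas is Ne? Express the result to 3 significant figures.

The effusion rate of species i is ∝ p_i/√M_i ∝ n_i/√M_i.
So x_Ne in the escaping gas = (n_Ne/√M_Ne) / Σ(n_i/√M_i)
= (4.70/√20.18) / (4.70/√20.18 + 4.90/√17.03) = 1.046/(1.046 + 1.187) = 0.468.

0.468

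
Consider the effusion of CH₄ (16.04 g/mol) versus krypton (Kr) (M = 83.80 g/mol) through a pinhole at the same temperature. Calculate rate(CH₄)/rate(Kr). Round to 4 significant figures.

2.286

Graham's law gives rate_CH₄/rate_Kr = √(M_Kr/M_CH₄) = √(83.80/16.04) = √5.224 = 2.286.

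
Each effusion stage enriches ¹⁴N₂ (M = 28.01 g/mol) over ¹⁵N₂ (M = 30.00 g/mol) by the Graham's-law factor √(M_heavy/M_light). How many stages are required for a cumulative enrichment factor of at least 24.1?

Single-stage factor α = √(30.00/28.01), so ln α = ½ ln(1.07105) = 0.03432.
Need α^N ≥ 24.1 ⇒ N ≥ ln(24.1) / ln α = 3.182 / 0.03432 = 92.73.
Rounding up, N = 93 stages.

93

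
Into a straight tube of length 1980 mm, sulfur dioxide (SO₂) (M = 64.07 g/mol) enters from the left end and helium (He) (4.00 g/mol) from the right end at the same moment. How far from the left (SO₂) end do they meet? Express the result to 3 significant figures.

Graham's law gives d_SO₂/d_He = rate_SO₂/rate_He = √(M_He/M_SO₂) = √(4.00/64.07) = 0.2499.
With d_SO₂ + d_He = 1980 mm, d_He = 1980/(1 + 0.2499) = 1584 mm.
d_SO₂ = 1980 − 1584 = 396 mm.

396 mm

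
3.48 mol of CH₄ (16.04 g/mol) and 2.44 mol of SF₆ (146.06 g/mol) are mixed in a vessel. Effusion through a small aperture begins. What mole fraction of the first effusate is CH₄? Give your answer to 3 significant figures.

Each component's effusion rate ∝ (its partial pressure)·(1/√M) ∝ n_i/√M_i.
x_CH₄(eff) = (n_CH₄/√M_CH₄) / (n_CH₄/√M_CH₄ + n_SF₆/√M_SF₆)
= (3.48/√16.04) / (3.48/√16.04 + 2.44/√146.06) = 0.8689/(0.8689 + 0.2019) = 0.811.

0.811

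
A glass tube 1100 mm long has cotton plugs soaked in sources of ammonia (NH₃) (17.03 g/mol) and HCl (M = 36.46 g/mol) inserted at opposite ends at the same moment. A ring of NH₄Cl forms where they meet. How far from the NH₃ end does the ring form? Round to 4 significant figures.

653.4 mm

In equal time, each gas travels a distance ∝ its rate ∝ 1/√M, so d_NH₃/d_HCl = √(M_HCl/M_NH₃) = √(36.46/17.03) = 1.463.
With d_NH₃ + d_HCl = 1100 mm, d_HCl = 1100/(1 + 1.463) = 446.6 mm.
d_NH₃ = 1100 − 446.6 = 653.4 mm.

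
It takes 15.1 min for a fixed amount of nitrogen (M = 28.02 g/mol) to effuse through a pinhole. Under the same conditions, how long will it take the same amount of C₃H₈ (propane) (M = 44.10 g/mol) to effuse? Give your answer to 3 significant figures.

From Graham's law, t_C₃H₈/t_N₂ = √(M_C₃H₈/M_N₂) = √(44.10/28.02) = √1.574 = 1.255.
So the time for C₃H₈ is 15.1 × 1.255 = 18.9 min.

18.9 min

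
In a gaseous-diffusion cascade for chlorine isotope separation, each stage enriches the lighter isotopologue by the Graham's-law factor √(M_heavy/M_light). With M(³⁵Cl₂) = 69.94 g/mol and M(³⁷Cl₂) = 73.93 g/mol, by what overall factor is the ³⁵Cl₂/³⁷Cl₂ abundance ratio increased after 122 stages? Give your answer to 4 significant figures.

The single-stage factor is √(M_heavy/M_light), so 122 stages give [√(73.93/69.94)]^122 = (73.93/69.94)^(122/2).
= 1.05705^61 = 29.50.

29.50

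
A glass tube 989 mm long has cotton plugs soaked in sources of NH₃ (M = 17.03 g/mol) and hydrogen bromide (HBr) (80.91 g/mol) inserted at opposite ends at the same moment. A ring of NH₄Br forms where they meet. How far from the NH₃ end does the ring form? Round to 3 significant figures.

678 mm

In equal time, each gas travels a distance ∝ its rate ∝ 1/√M, so d_NH₃/d_HBr = √(M_HBr/M_NH₃) = √(80.91/17.03) = 2.180.
With d_NH₃ + d_HBr = 989 mm, d_HBr = 989/(1 + 2.180) = 311.0 mm.
d_NH₃ = 989 − 311.0 = 678 mm.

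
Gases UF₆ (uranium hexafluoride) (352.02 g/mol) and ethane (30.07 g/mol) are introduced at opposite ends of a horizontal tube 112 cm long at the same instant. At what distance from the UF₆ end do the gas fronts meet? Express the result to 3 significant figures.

Graham's law gives d_UF₆/d_C₂H₆ = rate_UF₆/rate_C₂H₆ = √(M_C₂H₆/M_UF₆) = √(30.07/352.02) = 0.2923.
With d_UF₆ + d_C₂H₆ = 112 cm, d_C₂H₆ = 112/(1 + 0.2923) = 86.67 cm.
d_UF₆ = 112 − 86.67 = 25.3 cm.

25.3 cm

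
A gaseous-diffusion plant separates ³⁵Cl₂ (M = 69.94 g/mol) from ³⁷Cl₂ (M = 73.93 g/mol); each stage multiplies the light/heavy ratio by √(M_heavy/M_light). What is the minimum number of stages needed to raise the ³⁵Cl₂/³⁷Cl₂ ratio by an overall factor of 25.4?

117

Per stage α = (73.93/69.94)^(1/2) = 1.05705^0.5, giving ln α = 0.02774.
Need α^N ≥ 25.4 ⇒ N ≥ ln(25.4) / ln α = 3.235 / 0.02774 = 116.61.
Minimum whole number of stages: N = 117.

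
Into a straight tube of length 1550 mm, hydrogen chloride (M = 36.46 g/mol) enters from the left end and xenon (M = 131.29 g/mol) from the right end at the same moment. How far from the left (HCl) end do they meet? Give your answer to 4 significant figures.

1015 mm

The fronts meet when d_HCl + d_Xe = L with d_HCl/d_Xe = √(M_Xe/M_HCl) (Graham's law). Here √(M_Xe/M_HCl) = √(131.29/36.46) = 1.898.
With d_HCl + d_Xe = 1550 mm, d_Xe = 1550/(1 + 1.898) = 534.9 mm.
d_HCl = 1550 − 534.9 = 1015 mm.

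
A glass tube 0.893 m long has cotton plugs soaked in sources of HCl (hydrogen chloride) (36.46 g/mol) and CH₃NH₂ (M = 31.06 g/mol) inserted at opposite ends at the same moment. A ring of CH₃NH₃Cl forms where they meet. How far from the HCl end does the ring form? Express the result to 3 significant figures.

Distances travelled in equal time are proportional to diffusion rates, so d_HCl/d_CH₃NH₂ = √(M_CH₃NH₂/M_HCl) = √(31.06/36.46) = 0.9230.
With d_HCl + d_CH₃NH₂ = 0.893 m, d_CH₃NH₂ = 0.893/(1 + 0.9230) = 0.4644 m.
d_HCl = 0.893 − 0.4644 = 0.429 m.

0.429 m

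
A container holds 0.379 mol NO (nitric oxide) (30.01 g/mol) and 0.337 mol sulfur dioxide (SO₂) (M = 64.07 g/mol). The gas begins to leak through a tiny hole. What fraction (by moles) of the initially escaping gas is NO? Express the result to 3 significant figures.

0.622

Rate_i ∝ x_i/√M_i (Graham's law weighted by mole fraction), so the effusate composition follows n_i/√M_i.
So x_NO in the escaping gas = (n_NO/√M_NO) / Σ(n_i/√M_i)
= (0.379/√30.01) / (0.379/√30.01 + 0.337/√64.07) = 0.06918/(0.06918 + 0.04210) = 0.622.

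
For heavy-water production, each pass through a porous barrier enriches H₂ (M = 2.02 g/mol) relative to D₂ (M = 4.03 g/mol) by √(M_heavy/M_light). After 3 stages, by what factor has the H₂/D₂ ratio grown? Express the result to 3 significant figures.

After 3 stages the ratio has grown by (√(4.03/2.02))^3 = (4.03/2.02)^(3/2).
= 1.99505^(3/2) = 2.82.

2.82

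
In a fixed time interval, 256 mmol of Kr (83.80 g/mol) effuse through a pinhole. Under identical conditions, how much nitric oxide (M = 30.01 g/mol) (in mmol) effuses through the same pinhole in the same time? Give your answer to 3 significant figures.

From Graham's law, rate_NO/rate_Kr = √(M_Kr/M_NO) = √(83.80/30.01) = √2.792 = 1.671.
So the amount for NO is 256 × 1.671 = 428 mmol.

428 mmol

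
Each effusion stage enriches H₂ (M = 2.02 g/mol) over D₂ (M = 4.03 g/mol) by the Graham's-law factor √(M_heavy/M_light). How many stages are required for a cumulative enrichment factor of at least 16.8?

With α = √(4.03/2.02) per stage, ln α = ½ ln(1.99505) = 0.3453.
Need α^N ≥ 16.8 ⇒ N ≥ ln(16.8) / ln α = 2.821 / 0.3453 = 8.17.
So at least 9 stages are needed.

9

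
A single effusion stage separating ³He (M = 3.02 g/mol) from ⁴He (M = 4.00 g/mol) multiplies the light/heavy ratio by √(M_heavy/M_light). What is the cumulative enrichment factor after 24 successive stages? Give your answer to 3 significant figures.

Overall factor = α^24 with α = √(4.00/3.02), i.e. (4.00/3.02)^(24/2).
= 1.32450^12 = 29.1.

29.1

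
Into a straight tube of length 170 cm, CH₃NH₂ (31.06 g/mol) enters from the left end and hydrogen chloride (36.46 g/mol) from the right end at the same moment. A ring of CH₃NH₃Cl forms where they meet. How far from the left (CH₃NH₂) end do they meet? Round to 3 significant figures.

88.4 cm

The fronts meet when d_CH₃NH₂ + d_HCl = L with d_CH₃NH₂/d_HCl = √(M_HCl/M_CH₃NH₂) (Graham's law). Here √(M_HCl/M_CH₃NH₂) = √(36.46/31.06) = 1.083.
With d_CH₃NH₂ + d_HCl = 170 cm, d_HCl = 170/(1 + 1.083) = 81.60 cm.
d_CH₃NH₂ = 170 − 81.60 = 88.4 cm.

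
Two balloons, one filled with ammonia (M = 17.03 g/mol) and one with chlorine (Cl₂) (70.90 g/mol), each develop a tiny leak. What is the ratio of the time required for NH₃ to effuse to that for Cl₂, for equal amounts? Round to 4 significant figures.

0.4901

Since effusion rate ∝ 1/√M, t_NH₃/t_Cl₂ = √(M_NH₃/M_Cl₂) = √(17.03/70.90) = √0.2402 = 0.4901.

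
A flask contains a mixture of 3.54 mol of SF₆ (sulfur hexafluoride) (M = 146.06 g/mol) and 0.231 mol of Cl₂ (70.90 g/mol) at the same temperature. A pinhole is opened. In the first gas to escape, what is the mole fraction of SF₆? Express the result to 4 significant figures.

Each component's effusion rate ∝ (its partial pressure)·(1/√M) ∝ n_i/√M_i.
x_SF₆(eff) = (n_SF₆/√M_SF₆) / (n_SF₆/√M_SF₆ + n_Cl₂/√M_Cl₂)
= (3.54/√146.06) / (3.54/√146.06 + 0.231/√70.90) = 0.2929/(0.2929 + 0.02743) = 0.9144.

0.9144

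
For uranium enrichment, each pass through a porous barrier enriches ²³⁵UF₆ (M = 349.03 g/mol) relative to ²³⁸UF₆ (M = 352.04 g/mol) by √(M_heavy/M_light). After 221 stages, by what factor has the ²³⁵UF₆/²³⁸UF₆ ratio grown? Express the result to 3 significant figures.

Overall factor = α^221 with α = √(352.04/349.03), i.e. (352.04/349.03)^(221/2).
= 1.00862^(221/2) = 2.58.

2.58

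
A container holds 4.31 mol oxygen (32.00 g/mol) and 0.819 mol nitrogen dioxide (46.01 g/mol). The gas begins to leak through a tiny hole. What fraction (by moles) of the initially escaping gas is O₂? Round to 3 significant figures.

0.863

Each component's effusion rate ∝ (its partial pressure)·(1/√M) ∝ n_i/√M_i.
So x_O₂ in the escaping gas = (n_O₂/√M_O₂) / Σ(n_i/√M_i)
= (4.31/√32.00) / (4.31/√32.00 + 0.819/√46.01) = 0.7619/(0.7619 + 0.1207) = 0.863.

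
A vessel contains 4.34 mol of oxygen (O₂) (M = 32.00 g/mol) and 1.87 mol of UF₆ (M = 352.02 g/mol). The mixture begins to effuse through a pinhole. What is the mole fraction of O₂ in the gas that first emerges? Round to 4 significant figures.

Each component's effusion rate ∝ (its partial pressure)·(1/√M) ∝ n_i/√M_i.
So x_O₂ in the escaping gas = (n_O₂/√M_O₂) / Σ(n_i/√M_i)
= (4.34/√32.00) / (4.34/√32.00 + 1.87/√352.02) = 0.7672/(0.7672 + 0.09967) = 0.8850.

0.8850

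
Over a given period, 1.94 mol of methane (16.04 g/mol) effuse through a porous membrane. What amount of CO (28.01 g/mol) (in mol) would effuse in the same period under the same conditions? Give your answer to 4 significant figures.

1.468 mol

From Graham's law, rate_CO/rate_CH₄ = √(M_CH₄/M_CO) = √(16.04/28.01) = √0.5727 = 0.7567.
So the amount for CO is 1.94 × 0.7567 = 1.468 mol.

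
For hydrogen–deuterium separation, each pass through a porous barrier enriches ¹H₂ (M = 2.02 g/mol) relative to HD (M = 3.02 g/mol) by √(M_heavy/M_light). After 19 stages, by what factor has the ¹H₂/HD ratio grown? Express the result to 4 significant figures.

45.63

After 19 stages the ratio has grown by (√(3.02/2.02))^19 = (3.02/2.02)^(19/2).
= 1.49505^(19/2) = 45.63.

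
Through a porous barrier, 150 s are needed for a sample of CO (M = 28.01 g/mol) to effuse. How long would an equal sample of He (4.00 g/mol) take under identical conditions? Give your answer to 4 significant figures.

By Graham's law, t_He/t_CO = √(M_He/M_CO) = √(4.00/28.01) = √0.1428 = 0.3779.
So the time for He is 150 × 0.3779 = 56.68 s.

56.68 s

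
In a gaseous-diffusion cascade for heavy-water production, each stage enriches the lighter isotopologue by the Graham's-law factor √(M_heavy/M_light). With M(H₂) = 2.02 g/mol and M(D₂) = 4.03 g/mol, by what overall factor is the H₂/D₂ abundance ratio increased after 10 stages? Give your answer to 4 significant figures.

31.61

Overall factor = α^10 with α = √(4.03/2.02), i.e. (4.03/2.02)^(10/2).
= 1.99505^5 = 31.61.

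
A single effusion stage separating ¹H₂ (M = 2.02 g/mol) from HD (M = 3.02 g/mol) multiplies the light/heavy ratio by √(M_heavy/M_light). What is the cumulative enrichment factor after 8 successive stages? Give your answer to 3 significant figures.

5.00

Overall factor = α^8 with α = √(3.02/2.02), i.e. (3.02/2.02)^(8/2).
= 1.49505^4 = 5.00.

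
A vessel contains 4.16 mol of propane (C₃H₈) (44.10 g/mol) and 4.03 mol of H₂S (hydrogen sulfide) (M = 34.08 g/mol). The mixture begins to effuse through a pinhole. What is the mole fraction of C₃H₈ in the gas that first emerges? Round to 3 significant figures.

The effusion rate of species i is ∝ p_i/√M_i ∝ n_i/√M_i.
So x_C₃H₈ in the escaping gas = (n_C₃H₈/√M_C₃H₈) / Σ(n_i/√M_i)
= (4.16/√44.10) / (4.16/√44.10 + 4.03/√34.08) = 0.6264/(0.6264 + 0.6903) = 0.476.

0.476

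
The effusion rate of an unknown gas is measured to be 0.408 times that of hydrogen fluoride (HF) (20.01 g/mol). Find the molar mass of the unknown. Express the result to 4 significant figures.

120.2 g/mol

Graham's law gives rate_X/rate_HF = √(M_HF/M_X).
0.408 = √(20.01/M_X)
M_X = 20.01 / 0.408² = 20.01 / 0.1665 = 120.2 g/mol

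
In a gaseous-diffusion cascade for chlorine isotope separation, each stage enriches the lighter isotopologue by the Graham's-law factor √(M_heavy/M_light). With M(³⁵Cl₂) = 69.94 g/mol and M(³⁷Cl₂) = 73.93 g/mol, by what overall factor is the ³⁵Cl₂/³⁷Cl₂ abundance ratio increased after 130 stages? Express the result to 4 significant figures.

36.83

After 130 stages the ratio has grown by (√(73.93/69.94))^130 = (73.93/69.94)^(130/2).
= 1.05705^65 = 36.83.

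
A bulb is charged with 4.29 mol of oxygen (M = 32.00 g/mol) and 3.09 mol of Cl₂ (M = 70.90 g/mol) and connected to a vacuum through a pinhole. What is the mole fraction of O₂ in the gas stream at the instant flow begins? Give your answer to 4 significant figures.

Each component's effusion rate ∝ (its partial pressure)·(1/√M) ∝ n_i/√M_i.
Mole fraction of O₂ in the effusate = (n_O₂/√M_O₂) / (n_O₂/√M_O₂ + n_Cl₂/√M_Cl₂)
= (4.29/√32.00) / (4.29/√32.00 + 3.09/√70.90) = 0.7584/(0.7584 + 0.3670) = 0.6739.

0.6739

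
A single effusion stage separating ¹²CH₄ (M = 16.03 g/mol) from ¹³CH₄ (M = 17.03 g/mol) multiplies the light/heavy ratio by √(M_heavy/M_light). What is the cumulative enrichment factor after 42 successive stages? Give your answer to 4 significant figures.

3.564

The single-stage factor is √(M_heavy/M_light), so 42 stages give [√(17.03/16.03)]^42 = (17.03/16.03)^(42/2).
= 1.06238^21 = 3.564.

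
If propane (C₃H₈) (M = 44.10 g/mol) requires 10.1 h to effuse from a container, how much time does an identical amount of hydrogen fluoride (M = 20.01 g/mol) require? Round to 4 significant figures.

6.803 h

By Graham's law, t_HF/t_C₃H₈ = √(M_HF/M_C₃H₈) = √(20.01/44.10) = √0.4537 = 0.6736.
So the time for HF is 10.1 × 0.6736 = 6.803 h.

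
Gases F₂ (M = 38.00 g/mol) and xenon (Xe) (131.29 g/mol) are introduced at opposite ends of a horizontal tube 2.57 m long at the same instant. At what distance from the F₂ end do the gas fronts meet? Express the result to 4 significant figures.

Graham's law gives d_F₂/d_Xe = rate_F₂/rate_Xe = √(M_Xe/M_F₂) = √(131.29/38.00) = 1.859.
With d_F₂ + d_Xe = 2.57 m, d_Xe = 2.57/(1 + 1.859) = 0.8990 m.
d_F₂ = 2.57 − 0.8990 = 1.671 m.

1.671 m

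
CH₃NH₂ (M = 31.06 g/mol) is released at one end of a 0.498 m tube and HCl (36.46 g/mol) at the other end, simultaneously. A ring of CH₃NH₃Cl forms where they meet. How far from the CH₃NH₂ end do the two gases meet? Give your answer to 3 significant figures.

0.259 m

In equal time, each gas travels a distance ∝ its rate ∝ 1/√M, so d_CH₃NH₂/d_HCl = √(M_HCl/M_CH₃NH₂) = √(36.46/31.06) = 1.083.
With d_CH₃NH₂ + d_HCl = 0.498 m, d_HCl = 0.498/(1 + 1.083) = 0.2390 m.
d_CH₃NH₂ = 0.498 − 0.2390 = 0.259 m.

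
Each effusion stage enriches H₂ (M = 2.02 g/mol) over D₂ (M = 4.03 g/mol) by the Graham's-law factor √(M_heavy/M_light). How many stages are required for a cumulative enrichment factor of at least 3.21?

4

Single-stage factor α = √(4.03/2.02), so ln α = ½ ln(1.99505) = 0.3453.
Need α^N ≥ 3.21 ⇒ N ≥ ln(3.21) / ln α = 1.166 / 0.3453 = 3.38.
Rounding up, N = 4 stages.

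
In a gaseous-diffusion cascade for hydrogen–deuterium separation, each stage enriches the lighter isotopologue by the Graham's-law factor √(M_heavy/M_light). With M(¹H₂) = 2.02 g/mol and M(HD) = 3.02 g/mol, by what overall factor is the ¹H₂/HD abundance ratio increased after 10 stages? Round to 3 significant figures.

The single-stage factor is √(M_heavy/M_light), so 10 stages give [√(3.02/2.02)]^10 = (3.02/2.02)^(10/2).
= 1.49505^5 = 7.47.

7.47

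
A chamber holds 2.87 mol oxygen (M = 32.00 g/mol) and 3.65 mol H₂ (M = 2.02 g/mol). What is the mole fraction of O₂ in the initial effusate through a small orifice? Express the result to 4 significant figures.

0.1650

Effusion rate of each component ∝ n_i/√M_i (partial pressure × 1/√M).
So x_O₂ in the escaping gas = (n_O₂/√M_O₂) / Σ(n_i/√M_i)
= (2.87/√32.00) / (2.87/√32.00 + 3.65/√2.02) = 0.5073/(0.5073 + 2.568) = 0.1650.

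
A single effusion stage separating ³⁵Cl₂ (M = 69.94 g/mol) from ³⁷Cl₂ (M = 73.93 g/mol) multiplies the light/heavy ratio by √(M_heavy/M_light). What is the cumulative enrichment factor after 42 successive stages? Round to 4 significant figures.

Each stage multiplies the ratio by α = √(73.93/69.94), so after 42 stages the overall factor is α^42 = (73.93/69.94)^(42/2).
= 1.05705^21 = 3.206.

3.206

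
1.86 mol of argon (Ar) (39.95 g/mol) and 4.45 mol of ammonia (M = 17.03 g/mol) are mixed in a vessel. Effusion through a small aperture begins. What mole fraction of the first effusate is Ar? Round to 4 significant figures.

Effusion rate of each component ∝ n_i/√M_i (partial pressure × 1/√M).
x_Ar(eff) = (n_Ar/√M_Ar) / (n_Ar/√M_Ar + n_NH₃/√M_NH₃)
= (1.86/√39.95) / (1.86/√39.95 + 4.45/√17.03) = 0.2943/(0.2943 + 1.078) = 0.2144.

0.2144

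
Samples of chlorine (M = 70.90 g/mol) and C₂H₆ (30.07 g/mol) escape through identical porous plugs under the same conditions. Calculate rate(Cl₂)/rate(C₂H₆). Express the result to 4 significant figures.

0.6512

Graham's law gives rate_Cl₂/rate_C₂H₆ = √(M_C₂H₆/M_Cl₂) = √(30.07/70.90) = √0.4241 = 0.6512.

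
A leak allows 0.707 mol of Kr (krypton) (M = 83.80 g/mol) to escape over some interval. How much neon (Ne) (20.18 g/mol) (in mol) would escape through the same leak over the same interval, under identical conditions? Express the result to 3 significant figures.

By Graham's law, rate_Ne/rate_Kr = √(M_Kr/M_Ne) = √(83.80/20.18) = √4.153 = 2.038.
So the amount for Ne is 0.707 × 2.038 = 1.44 mol.

1.44 mol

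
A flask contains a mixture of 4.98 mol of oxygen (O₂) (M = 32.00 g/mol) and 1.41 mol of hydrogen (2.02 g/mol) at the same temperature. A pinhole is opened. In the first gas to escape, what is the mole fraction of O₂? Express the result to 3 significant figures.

0.470

Each component's effusion rate ∝ (its partial pressure)·(1/√M) ∝ n_i/√M_i.
x_O₂(eff) = (n_O₂/√M_O₂) / (n_O₂/√M_O₂ + n_H₂/√M_H₂)
= (4.98/√32.00) / (4.98/√32.00 + 1.41/√2.02) = 0.8803/(0.8803 + 0.9921) = 0.470.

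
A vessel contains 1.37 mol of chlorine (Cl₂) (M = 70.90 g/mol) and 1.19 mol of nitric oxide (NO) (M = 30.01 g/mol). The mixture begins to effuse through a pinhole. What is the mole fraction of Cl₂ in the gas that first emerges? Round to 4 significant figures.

Rate_i ∝ x_i/√M_i (Graham's law weighted by mole fraction), so the effusate composition follows n_i/√M_i.
x_Cl₂(eff) = (n_Cl₂/√M_Cl₂) / (n_Cl₂/√M_Cl₂ + n_NO/√M_NO)
= (1.37/√70.90) / (1.37/√70.90 + 1.19/√30.01) = 0.1627/(0.1627 + 0.2172) = 0.4282.

0.4282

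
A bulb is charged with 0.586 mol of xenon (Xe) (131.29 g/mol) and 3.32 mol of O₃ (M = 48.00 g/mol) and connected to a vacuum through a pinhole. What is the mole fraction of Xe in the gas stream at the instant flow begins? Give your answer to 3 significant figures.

Rate_i ∝ x_i/√M_i (Graham's law weighted by mole fraction), so the effusate composition follows n_i/√M_i.
x_Xe(eff) = (n_Xe/√M_Xe) / (n_Xe/√M_Xe + n_O₃/√M_O₃)
= (0.586/√131.29) / (0.586/√131.29 + 3.32/√48.00) = 0.05114/(0.05114 + 0.4792) = 0.0964.

0.0964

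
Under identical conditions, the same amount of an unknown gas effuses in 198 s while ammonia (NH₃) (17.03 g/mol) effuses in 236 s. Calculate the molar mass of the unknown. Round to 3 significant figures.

12.0 g/mol

Graham's law gives t_X/t_NH₃ = √(M_X/M_NH₃).
198/236 = 0.8390 = √(M_X/17.03)
M_X = 17.03 × 0.8390² = 17.03 × 0.7039 = 12.0 g/mol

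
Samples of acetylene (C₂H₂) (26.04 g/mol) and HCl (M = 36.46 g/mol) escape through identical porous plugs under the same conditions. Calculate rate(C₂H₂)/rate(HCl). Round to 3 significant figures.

Graham's law gives rate_C₂H₂/rate_HCl = √(M_HCl/M_C₂H₂) = √(36.46/26.04) = √1.400 = 1.18.

1.18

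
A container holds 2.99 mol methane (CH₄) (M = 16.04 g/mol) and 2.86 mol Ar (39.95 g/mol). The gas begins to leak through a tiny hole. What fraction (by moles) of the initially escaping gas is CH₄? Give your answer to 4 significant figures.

0.6226

Effusion rate of each component ∝ n_i/√M_i (partial pressure × 1/√M).
x_CH₄(eff) = (n_CH₄/√M_CH₄) / (n_CH₄/√M_CH₄ + n_Ar/√M_Ar)
= (2.99/√16.04) / (2.99/√16.04 + 2.86/√39.95) = 0.7466/(0.7466 + 0.4525) = 0.6226.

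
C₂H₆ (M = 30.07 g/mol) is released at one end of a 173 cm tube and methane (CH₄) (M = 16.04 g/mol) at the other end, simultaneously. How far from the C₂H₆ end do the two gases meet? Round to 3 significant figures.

Graham's law gives d_C₂H₆/d_CH₄ = rate_C₂H₆/rate_CH₄ = √(M_CH₄/M_C₂H₆) = √(16.04/30.07) = 0.7304.
With d_C₂H₆ + d_CH₄ = 173 cm, d_CH₄ = 173/(1 + 0.7304) = 99.98 cm.
d_C₂H₆ = 173 − 99.98 = 73.0 cm.

73.0 cm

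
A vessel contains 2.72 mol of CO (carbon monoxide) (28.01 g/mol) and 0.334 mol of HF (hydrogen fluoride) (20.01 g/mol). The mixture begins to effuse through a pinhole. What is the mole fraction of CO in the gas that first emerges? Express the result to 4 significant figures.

0.8731

Effusion rate of each component ∝ n_i/√M_i (partial pressure × 1/√M).
x_CO(eff) = (n_CO/√M_CO) / (n_CO/√M_CO + n_HF/√M_HF)
= (2.72/√28.01) / (2.72/√28.01 + 0.334/√20.01) = 0.5139/(0.5139 + 0.07467) = 0.8731.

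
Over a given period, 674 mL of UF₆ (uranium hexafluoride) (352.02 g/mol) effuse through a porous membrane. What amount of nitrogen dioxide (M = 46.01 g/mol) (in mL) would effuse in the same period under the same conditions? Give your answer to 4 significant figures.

From Graham's law, rate_NO₂/rate_UF₆ = √(M_UF₆/M_NO₂) = √(352.02/46.01) = √7.651 = 2.766.
So the volume for NO₂ is 674 × 2.766 = 1864 mL.

1864 mL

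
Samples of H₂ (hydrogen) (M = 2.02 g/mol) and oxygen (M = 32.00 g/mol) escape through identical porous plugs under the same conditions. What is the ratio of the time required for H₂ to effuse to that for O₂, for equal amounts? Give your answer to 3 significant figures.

From Graham's law, t_H₂/t_O₂ = √(M_H₂/M_O₂) = √(2.02/32.00) = √0.06313 = 0.251.

0.251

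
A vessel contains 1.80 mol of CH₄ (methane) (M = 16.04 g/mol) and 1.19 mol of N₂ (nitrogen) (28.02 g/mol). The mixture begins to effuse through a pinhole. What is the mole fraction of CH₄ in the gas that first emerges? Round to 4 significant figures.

0.6666

Effusion rate of each component ∝ n_i/√M_i (partial pressure × 1/√M).
x_CH₄(eff) = (n_CH₄/√M_CH₄) / (n_CH₄/√M_CH₄ + n_N₂/√M_N₂)
= (1.80/√16.04) / (1.80/√16.04 + 1.19/√28.02) = 0.4494/(0.4494 + 0.2248) = 0.6666.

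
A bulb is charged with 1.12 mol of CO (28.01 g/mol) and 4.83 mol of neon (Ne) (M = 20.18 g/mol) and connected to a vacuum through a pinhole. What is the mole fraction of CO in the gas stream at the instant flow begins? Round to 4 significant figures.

The effusion rate of species i is ∝ p_i/√M_i ∝ n_i/√M_i.
x_CO(eff) = (n_CO/√M_CO) / (n_CO/√M_CO + n_Ne/√M_Ne)
= (1.12/√28.01) / (1.12/√28.01 + 4.83/√20.18) = 0.2116/(0.2116 + 1.075) = 0.1645.

0.1645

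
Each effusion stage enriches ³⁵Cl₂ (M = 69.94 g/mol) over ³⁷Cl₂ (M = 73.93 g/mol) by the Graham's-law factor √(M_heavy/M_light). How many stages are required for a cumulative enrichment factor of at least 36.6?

Per stage α = (73.93/69.94)^(1/2) = 1.05705^0.5, giving ln α = 0.02774.
Need α^N ≥ 36.6 ⇒ N ≥ ln(36.6) / ln α = 3.600 / 0.02774 = 129.78.
Minimum whole number of stages: N = 130.

130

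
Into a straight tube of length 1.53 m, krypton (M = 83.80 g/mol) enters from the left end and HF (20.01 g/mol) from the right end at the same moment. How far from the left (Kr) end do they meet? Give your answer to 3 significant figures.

In equal time, each gas travels a distance ∝ its rate ∝ 1/√M, so d_Kr/d_HF = √(M_HF/M_Kr) = √(20.01/83.80) = 0.4887.
With d_Kr + d_HF = 1.53 m, d_HF = 1.53/(1 + 0.4887) = 1.028 m.
d_Kr = 1.53 − 1.028 = 0.502 m.

0.502 m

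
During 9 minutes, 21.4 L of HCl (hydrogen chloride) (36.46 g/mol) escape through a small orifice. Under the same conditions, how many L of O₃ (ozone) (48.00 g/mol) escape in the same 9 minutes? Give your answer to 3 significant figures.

18.7 L

Using Graham's law: rate_O₃/rate_HCl = √(M_HCl/M_O₃) = √(36.46/48.00) = √0.7596 = 0.8715.
So the volume for O₃ is 21.4 × 0.8715 = 18.7 L.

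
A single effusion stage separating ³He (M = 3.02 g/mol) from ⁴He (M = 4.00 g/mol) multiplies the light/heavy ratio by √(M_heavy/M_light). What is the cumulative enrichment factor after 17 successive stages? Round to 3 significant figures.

The single-stage factor is √(M_heavy/M_light), so 17 stages give [√(4.00/3.02)]^17 = (4.00/3.02)^(17/2).
= 1.32450^(17/2) = 10.9.

10.9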